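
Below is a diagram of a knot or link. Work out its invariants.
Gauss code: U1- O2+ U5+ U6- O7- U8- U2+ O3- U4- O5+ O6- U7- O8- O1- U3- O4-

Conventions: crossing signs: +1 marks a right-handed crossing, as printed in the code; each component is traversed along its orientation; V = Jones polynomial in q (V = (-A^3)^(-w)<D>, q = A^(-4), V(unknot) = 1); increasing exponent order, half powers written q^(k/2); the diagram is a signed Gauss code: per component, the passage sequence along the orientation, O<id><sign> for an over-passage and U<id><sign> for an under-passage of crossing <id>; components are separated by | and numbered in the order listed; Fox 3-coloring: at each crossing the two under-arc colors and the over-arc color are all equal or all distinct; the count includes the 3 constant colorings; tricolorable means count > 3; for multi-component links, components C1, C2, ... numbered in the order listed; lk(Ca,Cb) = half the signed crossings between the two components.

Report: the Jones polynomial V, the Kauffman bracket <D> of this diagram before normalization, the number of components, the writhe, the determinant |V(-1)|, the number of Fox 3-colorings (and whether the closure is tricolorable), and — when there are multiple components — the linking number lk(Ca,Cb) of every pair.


V = -q^-6 + q^-5 - q^-4 + 2q^-3 - q^-2 + q^-1
<D> = A^-8 - A^-4 + 2 - A^4 + A^8 - A^12 (w = -4)
1 component over 8 crossings, w = -4
3 Fox colorings among 3^8, |V(-1)| = 7: not tricolorable
why: V spans 5 powers of q: at least 5 crossings in any diagram


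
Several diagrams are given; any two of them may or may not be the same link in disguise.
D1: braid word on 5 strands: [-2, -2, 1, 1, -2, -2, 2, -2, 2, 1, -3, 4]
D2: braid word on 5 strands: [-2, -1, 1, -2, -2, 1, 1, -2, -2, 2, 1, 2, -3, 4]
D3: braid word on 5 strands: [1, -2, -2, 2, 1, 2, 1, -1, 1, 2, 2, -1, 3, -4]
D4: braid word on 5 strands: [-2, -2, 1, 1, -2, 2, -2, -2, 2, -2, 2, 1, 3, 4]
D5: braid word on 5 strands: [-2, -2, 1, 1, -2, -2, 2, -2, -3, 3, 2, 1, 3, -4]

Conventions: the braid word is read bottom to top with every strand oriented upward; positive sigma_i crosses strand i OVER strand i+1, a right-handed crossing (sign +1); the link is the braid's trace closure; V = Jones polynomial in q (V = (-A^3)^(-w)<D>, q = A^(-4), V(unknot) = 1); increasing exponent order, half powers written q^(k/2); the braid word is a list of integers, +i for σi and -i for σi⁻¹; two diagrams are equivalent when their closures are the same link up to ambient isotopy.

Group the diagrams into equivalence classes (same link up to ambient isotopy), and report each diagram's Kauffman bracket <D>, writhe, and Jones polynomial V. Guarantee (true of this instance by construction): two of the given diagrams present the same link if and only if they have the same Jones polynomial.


grouping into links: {D1, D2, D4, D5} | {D3}
V(D1) = -q^-3 + 2q^-2 - 2q^-1 + 3 - 2q + 2q^2 - q^3  (w 0, c 12, <D> = -A^-12 + 2A^-8 - 2A^-4 + 3 - 2A^4 + 2A^8 - A^12)
V(D2) = -q^-3 + 2q^-2 - 2q^-1 + 3 - 2q + 2q^2 - q^3  [14 crossings, <D> = -A^-12 + 2A^-8 - 2A^-4 + 3 - 2A^4 + 2A^8 - A^12, w = 0]
V(D3) = q + q^3 - q^4  (w +4, c 14, <D> = -A^-4 + 1 + A^8)
D4 (bracket -A^-6 + 2A^-2 - 2A^2 + 3A^6 - 2A^10 + 2A^14 - A^18; 14 crossings at w = +2): V = -q^-3 + 2q^-2 - 2q^-1 + 3 - 2q + 2q^2 - q^3
V(D5) = -q^-3 + 2q^-2 - 2q^-1 + 3 - 2q + 2q^2 - q^3  [14 crossings, <D> = -A^-12 + 2A^-8 - 2A^-4 + 3 - 2A^4 + 2A^8 - A^12, w = 0]
key observation: 2 values of V(q) split the 5 diagrams


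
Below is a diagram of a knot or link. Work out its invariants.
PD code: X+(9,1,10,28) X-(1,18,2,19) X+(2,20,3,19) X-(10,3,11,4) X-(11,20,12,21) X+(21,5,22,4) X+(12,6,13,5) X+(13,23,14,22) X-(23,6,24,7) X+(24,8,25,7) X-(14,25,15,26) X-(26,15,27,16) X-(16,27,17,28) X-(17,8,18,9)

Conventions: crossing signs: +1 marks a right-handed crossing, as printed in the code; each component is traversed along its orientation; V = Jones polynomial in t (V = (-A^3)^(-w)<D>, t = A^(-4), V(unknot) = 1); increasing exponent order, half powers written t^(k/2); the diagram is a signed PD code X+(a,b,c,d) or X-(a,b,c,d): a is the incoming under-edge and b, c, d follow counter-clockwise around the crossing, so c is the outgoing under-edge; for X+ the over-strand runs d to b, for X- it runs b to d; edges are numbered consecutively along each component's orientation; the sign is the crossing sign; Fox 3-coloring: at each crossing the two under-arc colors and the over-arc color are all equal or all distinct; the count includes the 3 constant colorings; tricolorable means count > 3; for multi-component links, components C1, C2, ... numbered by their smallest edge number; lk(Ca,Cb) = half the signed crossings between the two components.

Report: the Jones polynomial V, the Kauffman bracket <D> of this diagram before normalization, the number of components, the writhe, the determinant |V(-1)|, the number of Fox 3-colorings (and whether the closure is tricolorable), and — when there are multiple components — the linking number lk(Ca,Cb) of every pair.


Jones polynomial: V(t) = -t^-4 + t^-3 + t^-1
<D> = A^-2 + A^6 - A^10; writhe -2
components 1, writhe -2 (14 crossings)
3-colorings: 9 of 3^14, det 3 — tricolorable
note: w = -2 (over 14 crossings) is diagram-only; (-A^3)^(2) removes it from V


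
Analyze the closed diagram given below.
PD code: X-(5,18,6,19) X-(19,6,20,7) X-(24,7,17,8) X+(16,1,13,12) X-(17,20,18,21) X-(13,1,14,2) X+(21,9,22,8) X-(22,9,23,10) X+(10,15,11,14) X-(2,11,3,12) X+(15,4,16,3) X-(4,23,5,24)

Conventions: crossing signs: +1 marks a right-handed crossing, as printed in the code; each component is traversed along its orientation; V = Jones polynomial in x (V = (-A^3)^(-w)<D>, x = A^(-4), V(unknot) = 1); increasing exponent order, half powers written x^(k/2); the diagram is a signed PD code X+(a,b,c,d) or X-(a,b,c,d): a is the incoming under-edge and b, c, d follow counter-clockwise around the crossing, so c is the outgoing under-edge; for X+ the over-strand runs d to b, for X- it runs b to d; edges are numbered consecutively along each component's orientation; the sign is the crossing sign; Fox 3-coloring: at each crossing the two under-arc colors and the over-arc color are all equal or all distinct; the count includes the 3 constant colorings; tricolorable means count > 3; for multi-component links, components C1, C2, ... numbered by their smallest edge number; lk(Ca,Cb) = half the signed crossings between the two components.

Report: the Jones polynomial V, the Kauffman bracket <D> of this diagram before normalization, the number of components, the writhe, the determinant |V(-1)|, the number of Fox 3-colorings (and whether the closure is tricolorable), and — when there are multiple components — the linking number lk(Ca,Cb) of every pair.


Jones polynomial: V(x) = x^-5 - x^-4 + 2x^-3 - x^-2 + 2x^-1 + x
<D> = A^-16 + 2A^-8 - A^-4 + 2 - A^4 + A^8; writhe -4
components 3, writhe -4 (12 crossings)
linking number lk(C1,C2) = +1
lk(C1,C3): -2
lk(C2,C3) = 0
3-colorings: 3 of 3^12, det 8 — not tricolorable
note: the span of V is 6, within the link bound 12 + 3 - 1


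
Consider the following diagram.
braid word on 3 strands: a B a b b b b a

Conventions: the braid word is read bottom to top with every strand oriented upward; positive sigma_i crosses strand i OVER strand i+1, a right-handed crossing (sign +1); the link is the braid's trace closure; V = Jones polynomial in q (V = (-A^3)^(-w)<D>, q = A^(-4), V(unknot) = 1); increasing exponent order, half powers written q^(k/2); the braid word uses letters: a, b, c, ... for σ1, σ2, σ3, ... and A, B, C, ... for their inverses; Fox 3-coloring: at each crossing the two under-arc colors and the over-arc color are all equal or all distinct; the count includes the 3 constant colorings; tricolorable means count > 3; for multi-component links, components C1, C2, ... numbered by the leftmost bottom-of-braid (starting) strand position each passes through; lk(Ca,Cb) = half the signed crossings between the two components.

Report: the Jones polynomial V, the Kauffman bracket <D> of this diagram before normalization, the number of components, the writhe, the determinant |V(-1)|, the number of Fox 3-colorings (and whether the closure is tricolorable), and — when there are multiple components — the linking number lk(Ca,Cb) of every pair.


V(q) = q^2 - q^3 + 3q^4 - 3q^5 + 3q^6 - 3q^7 + 2q^8 - q^9
bracket: -A^-18 + 2A^-14 - 3A^-10 + 3A^-6 - 3A^-2 + 3A^2 - A^6 + A^10, w = +6
1 component, writhe +6, over 8 crossings
det 17, colorings 3 of 3^8 — not tricolorable
observation: the span of V is 7, forcing >= 7 crossings in any diagram


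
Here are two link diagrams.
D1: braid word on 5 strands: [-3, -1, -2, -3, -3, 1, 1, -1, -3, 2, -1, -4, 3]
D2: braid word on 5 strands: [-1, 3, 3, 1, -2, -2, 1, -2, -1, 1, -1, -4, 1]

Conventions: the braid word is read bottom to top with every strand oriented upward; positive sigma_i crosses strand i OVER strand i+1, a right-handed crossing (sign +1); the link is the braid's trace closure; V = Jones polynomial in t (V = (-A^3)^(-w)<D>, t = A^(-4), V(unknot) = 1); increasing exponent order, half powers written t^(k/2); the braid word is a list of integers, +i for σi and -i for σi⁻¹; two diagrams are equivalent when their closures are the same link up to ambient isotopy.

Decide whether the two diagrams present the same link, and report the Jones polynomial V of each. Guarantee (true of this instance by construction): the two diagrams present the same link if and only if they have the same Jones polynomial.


same link: no
V(D1) = t^(-13/2) - t^(-11/2) + t^(-9/2) - 2t^(-7/2) - t^(-3/2)  [13 crossings, <D> = A^-9 + 2A^-1 - A^3 + A^7 - A^11, w = -5]
V(D2) = t^(-7/2) - t^(-5/2) + t^(-3/2) - 2t^(-1/2) - t^(3/2)  (w -1, c 13, <D> = A^-9 + 2A^-1 - A^3 + A^7 - A^11)
note: 2 values of V(t) split the 2 diagrams


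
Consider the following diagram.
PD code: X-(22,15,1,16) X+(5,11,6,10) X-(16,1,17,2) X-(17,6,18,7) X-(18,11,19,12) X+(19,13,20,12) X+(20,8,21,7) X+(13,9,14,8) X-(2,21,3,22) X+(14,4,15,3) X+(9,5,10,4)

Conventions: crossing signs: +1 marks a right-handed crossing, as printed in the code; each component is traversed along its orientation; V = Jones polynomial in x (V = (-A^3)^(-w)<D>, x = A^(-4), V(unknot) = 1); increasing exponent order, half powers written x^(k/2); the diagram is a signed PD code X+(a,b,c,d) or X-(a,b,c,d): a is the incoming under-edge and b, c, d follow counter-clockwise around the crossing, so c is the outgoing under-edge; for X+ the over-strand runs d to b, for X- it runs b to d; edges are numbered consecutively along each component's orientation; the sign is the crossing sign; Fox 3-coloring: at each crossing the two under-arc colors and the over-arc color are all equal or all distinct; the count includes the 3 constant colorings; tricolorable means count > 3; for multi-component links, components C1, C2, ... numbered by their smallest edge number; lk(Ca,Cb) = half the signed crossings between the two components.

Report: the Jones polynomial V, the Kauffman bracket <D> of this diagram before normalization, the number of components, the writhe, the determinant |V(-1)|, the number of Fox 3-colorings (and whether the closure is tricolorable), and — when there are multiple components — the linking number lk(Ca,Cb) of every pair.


Jones polynomial: V(x) = -x^-3 + x^-2 - x^-1 + 3 - x + x^2 - x^3
<D> = A^-9 - A^-5 + A^-1 - 3A^3 + A^7 - A^11 + A^15; writhe +1
components 1, writhe +1 (11 crossings)
3-colorings: 27 of 3^11, det 9 — tricolorable
note: the span of V is 6, forcing >= 6 crossings in any diagram


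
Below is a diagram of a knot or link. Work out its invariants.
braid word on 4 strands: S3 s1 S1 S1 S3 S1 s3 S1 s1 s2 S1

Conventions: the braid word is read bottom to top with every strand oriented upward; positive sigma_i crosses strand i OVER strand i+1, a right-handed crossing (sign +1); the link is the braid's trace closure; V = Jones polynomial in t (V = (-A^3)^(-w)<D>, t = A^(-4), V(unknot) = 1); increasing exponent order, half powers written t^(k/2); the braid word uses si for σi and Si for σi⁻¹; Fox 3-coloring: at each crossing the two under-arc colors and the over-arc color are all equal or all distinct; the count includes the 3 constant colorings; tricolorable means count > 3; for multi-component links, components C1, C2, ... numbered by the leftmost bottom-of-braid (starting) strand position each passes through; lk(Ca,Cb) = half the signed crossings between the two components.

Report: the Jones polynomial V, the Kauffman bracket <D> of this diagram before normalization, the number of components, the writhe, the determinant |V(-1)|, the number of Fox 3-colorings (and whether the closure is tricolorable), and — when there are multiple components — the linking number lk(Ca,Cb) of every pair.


V(t) = -t^-4 + t^-3 + t^-1
bracket: -A^-5 - A^3 + A^7, w = -3
1 component, writhe -3, over 11 crossings
det 3, colorings 9 of 3^11 — tricolorable
observation: w = -3 shifts under R1 moves; the (-A^3)^(3) factor cancels that in V


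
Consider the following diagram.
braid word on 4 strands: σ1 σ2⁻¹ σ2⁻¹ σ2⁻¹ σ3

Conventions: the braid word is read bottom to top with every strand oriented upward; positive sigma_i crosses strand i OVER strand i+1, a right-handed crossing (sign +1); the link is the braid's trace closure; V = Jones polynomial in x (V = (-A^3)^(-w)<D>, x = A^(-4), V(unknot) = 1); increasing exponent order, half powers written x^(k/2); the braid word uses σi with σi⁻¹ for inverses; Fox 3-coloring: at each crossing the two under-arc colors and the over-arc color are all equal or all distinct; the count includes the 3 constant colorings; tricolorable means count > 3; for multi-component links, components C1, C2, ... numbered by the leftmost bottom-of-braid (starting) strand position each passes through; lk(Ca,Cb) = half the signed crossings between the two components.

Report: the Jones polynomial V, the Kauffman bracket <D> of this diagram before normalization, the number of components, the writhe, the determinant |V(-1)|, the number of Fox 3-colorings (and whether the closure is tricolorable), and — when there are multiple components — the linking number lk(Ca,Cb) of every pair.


V = -x^-4 + x^-3 + x^-1
<D> = -A - A^9 + A^13 (w = -1)
1 component over 5 crossings, w = -1
9 Fox colorings among 3^5, |V(-1)| = 3: tricolorable
why: |V(-1)| = 3: so tricolorable, since 3 divides 3


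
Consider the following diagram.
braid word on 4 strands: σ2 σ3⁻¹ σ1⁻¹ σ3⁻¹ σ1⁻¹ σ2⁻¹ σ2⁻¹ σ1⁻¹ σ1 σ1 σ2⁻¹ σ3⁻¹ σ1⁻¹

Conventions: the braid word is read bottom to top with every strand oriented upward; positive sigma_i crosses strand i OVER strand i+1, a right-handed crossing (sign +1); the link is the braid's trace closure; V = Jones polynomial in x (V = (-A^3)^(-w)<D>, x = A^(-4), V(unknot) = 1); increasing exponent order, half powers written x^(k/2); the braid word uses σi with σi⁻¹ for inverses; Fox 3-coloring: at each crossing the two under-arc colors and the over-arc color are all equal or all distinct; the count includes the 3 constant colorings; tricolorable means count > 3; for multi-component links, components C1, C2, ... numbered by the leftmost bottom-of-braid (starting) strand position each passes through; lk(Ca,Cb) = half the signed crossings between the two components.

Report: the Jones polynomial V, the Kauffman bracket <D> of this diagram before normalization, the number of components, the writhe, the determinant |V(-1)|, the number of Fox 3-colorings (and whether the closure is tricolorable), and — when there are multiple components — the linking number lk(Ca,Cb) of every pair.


V = -x^-11 + 4x^-10 - 7x^-9 + 9x^-8 - 12x^-7 + 12x^-6 - 10x^-5 + 8x^-4 - 4x^-3 + 2x^-2
<D> = -2A^-13 + 4A^-9 - 8A^-5 + 10A^-1 - 12A^3 + 12A^7 - 9A^11 + 7A^15 - 4A^19 + A^23 (w = -7)
1 component over 13 crossings, w = -7
9 Fox colorings among 3^13, |V(-1)| = 69: tricolorable
why: |V(-1)| = 69: so tricolorable, since 3 divides 69


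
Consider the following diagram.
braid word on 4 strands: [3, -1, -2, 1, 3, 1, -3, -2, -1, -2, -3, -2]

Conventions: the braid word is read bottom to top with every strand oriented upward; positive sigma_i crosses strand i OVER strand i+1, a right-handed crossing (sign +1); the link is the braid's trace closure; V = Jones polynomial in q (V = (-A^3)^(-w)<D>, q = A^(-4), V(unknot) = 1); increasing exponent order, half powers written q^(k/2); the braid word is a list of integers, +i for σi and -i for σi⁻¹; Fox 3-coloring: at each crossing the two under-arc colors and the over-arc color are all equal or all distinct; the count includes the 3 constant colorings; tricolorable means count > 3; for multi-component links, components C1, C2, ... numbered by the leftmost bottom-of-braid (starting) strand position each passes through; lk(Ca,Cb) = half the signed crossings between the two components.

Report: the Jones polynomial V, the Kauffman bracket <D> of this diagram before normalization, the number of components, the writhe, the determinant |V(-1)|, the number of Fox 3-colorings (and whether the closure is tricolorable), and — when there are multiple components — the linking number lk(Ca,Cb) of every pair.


V(q) = -q^(-9/2) - q^(-5/2) + q^(-3/2) - q^(-1/2)
bracket: -A^-10 + A^-6 - A^-2 - A^6, w = -4
2 components, writhe -4, over 12 crossings
lk(C1,C2) = -2
det 4, colorings 3 of 3^12 — not tricolorable
observation: w = -4 (over 12 crossings) is diagram-only; (-A^3)^(4) removes it from V


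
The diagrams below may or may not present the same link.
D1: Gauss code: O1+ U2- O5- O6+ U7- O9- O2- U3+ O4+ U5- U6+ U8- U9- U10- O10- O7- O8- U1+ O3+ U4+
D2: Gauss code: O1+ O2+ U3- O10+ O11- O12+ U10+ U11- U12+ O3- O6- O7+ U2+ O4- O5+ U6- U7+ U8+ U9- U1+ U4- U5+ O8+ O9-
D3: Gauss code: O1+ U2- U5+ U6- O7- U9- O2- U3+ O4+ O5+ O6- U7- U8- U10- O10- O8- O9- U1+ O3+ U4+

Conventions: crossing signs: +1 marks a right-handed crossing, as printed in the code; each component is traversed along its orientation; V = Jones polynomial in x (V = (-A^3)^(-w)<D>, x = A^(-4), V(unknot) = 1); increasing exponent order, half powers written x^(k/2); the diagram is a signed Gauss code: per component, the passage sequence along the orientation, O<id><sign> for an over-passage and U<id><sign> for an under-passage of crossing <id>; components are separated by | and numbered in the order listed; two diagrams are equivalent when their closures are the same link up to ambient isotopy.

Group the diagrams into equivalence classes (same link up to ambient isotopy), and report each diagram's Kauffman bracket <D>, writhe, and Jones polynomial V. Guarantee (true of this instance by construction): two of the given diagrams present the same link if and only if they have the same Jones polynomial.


classes: {D1, D3} | {D2}
V(D1) = -x^-3 + 2x^-2 - 2x^-1 + 3 - 2x + 2x^2 - x^3  [10 crossings, <D> = -A^-18 + 2A^-14 - 2A^-10 + 3A^-6 - 2A^-2 + 2A^2 - A^6, w = -2]
V(D2) = 1  [12 crossings, <D> = A^6, w = +2]
V(D3) = -x^-3 + 2x^-2 - 2x^-1 + 3 - 2x + 2x^2 - x^3  (w -2, c 10, <D> = -A^-18 + 2A^-14 - 2A^-10 + 3A^-6 - 2A^-2 + 2A^2 - A^6)
insight: 2 values of V(x) split the 3 diagrams


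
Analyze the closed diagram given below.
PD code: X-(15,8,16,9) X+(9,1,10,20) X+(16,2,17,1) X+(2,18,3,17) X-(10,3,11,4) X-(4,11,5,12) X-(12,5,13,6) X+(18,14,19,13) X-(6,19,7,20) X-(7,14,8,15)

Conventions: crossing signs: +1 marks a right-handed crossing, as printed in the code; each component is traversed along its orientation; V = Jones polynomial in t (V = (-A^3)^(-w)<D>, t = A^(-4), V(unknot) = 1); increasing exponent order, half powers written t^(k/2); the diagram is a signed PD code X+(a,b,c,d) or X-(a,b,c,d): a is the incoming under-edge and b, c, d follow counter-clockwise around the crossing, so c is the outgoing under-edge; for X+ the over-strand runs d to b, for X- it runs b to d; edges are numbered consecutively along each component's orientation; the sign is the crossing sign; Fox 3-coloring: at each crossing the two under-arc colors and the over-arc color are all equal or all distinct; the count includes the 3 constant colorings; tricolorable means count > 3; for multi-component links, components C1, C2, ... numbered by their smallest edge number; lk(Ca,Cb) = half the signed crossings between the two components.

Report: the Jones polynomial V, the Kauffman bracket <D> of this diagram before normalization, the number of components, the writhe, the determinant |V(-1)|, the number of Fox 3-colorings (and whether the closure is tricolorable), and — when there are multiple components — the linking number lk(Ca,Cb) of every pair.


V = -t^-6 + 2t^-5 - 4t^-4 + 5t^-3 - 4t^-2 + 5t^-1 - 3 + 2t - t^2
<D> = -A^-14 + 2A^-10 - 3A^-6 + 5A^-2 - 4A^2 + 5A^6 - 4A^10 + 2A^14 - A^18 (w = -2)
1 component over 10 crossings, w = -2
9 Fox colorings among 3^10, |V(-1)| = 27: tricolorable
why: the span of V is 8, forcing >= 8 crossings in any diagram


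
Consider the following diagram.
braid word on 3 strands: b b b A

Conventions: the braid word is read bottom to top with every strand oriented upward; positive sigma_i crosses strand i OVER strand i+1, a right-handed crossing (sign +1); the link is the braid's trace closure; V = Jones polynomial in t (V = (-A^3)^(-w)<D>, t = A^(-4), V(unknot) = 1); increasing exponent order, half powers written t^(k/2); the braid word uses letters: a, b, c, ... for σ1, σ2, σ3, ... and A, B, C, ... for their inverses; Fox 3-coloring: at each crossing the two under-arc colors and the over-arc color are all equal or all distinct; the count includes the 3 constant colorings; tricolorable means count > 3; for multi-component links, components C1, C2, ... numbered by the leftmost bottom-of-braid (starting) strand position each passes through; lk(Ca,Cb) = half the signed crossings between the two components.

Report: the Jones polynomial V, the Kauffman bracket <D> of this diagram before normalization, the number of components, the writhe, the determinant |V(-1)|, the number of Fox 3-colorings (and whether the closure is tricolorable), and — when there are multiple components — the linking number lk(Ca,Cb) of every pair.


V(t) = t + t^3 - t^4
bracket: -A^-10 + A^-6 + A^2, w = +2
1 component, writhe +2, over 4 crossings
det 3, colorings 9 of 3^4 — tricolorable
observation: det 3 = |V(-1)|; divisible by 3, so tricolorable


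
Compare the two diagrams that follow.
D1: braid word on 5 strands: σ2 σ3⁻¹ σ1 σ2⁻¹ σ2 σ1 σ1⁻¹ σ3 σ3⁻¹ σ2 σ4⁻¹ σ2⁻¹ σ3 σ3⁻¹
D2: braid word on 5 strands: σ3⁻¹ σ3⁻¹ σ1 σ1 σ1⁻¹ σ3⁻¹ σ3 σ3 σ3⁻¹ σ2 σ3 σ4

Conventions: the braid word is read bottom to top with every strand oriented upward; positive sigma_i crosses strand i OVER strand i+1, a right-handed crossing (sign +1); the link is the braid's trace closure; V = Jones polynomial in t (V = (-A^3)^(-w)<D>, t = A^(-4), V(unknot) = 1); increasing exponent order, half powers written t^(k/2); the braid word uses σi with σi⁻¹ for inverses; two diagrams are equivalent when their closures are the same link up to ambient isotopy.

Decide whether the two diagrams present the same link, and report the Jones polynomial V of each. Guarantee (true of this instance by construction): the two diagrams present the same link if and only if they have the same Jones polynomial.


same link: yes
V(D1) = 1  [14 crossings, <D> = 1, w = 0]
V(D2) = 1  [12 crossings, <D> = A^6, w = +2]
insight: D2 (12 crossings) and D1 (14) are Markov-related braid presentations


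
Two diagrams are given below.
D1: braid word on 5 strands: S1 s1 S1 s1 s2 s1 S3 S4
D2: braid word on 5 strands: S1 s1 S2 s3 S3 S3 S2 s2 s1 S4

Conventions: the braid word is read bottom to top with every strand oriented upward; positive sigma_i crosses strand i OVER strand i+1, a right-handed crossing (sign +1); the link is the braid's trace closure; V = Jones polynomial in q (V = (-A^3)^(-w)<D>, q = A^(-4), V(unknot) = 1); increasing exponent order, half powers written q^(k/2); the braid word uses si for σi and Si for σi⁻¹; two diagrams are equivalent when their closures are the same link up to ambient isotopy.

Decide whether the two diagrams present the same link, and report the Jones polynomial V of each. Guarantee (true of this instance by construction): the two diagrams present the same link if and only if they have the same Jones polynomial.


equivalent: yes
V(D1) = 1  (w 0, c 8, <D> = 1)
V(D2) = 1  [10 crossings, <D> = A^-6, w = -2]
key observation: all 2 diagrams share one V(q), hence one class


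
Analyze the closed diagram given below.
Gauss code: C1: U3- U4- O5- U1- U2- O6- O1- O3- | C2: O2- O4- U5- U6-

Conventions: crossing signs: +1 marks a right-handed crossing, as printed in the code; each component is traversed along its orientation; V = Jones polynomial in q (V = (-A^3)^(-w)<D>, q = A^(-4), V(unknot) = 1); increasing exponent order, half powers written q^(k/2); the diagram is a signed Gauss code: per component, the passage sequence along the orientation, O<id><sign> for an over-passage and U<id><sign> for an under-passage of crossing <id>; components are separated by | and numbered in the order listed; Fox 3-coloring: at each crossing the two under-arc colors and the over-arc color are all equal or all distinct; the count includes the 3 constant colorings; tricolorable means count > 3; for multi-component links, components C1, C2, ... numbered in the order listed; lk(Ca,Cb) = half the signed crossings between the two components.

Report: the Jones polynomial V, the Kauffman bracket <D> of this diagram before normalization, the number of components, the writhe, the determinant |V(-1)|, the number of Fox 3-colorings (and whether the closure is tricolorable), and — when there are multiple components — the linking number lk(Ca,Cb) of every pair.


V(q) = -q^(-11/2) + q^(-9/2) - q^(-7/2) - q^(-3/2)
bracket: -A^-12 - A^-4 + 1 - A^4, w = -6
2 components, writhe -6, over 6 crossings
lk(C1,C2) = -2
det 4, colorings 3 of 3^6 — not tricolorable
observation: det 4 = |V(-1)|; not divisible by 3, so not tricolorable


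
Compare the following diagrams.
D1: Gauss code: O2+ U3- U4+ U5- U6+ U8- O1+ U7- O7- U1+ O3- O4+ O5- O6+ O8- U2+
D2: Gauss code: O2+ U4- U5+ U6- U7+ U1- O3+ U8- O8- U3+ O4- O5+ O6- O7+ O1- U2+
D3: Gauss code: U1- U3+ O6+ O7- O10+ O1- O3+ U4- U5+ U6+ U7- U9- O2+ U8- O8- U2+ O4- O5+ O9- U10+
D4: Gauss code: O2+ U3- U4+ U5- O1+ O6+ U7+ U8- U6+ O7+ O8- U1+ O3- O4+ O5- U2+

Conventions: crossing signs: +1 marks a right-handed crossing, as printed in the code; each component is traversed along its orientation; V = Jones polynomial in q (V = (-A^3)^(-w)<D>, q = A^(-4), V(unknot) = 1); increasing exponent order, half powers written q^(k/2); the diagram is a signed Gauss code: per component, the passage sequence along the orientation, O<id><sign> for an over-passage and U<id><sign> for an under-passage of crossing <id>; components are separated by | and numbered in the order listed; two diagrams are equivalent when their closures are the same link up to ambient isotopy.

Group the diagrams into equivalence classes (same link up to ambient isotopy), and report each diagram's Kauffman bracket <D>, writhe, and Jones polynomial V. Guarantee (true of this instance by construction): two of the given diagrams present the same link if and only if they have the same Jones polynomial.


classes: {D1, D2, D3, D4}
V(D1) = 1  [8 crossings, <D> = 1, w = 0]
V(D2) = 1  (w 0, c 8, <D> = 1)
D3 (bracket 1; 10 crossings at w = 0): V = 1
D4 (bracket A^6; 8 crossings at w = +2): V = 1
insight: all 4 diagrams share one V(q), hence one class


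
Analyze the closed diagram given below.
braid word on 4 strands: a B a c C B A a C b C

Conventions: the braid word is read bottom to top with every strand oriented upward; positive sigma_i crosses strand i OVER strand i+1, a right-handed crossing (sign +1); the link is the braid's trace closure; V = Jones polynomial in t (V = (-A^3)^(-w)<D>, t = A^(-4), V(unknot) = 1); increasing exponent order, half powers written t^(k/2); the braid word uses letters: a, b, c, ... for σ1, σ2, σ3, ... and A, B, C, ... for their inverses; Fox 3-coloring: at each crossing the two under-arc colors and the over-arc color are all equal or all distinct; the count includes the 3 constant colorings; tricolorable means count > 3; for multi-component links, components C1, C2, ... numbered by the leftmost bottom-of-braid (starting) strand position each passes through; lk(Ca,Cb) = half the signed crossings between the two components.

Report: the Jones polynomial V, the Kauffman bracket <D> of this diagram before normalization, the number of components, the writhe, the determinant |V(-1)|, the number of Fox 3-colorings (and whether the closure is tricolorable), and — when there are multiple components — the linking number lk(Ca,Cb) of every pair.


Jones polynomial: V(t) = t^-4 - t^-3 + t^-2 - 2t^-1 + 2 - t + t^2
<D> = -A^-11 + A^-7 - 2A^-3 + 2A - A^5 + A^9 - A^13; writhe -1
components 1, writhe -1 (11 crossings)
3-colorings: 9 of 3^11, det 9 — tricolorable
note: w = -1 (over 11 crossings) is diagram-only; (-A^3)^(1) removes it from V


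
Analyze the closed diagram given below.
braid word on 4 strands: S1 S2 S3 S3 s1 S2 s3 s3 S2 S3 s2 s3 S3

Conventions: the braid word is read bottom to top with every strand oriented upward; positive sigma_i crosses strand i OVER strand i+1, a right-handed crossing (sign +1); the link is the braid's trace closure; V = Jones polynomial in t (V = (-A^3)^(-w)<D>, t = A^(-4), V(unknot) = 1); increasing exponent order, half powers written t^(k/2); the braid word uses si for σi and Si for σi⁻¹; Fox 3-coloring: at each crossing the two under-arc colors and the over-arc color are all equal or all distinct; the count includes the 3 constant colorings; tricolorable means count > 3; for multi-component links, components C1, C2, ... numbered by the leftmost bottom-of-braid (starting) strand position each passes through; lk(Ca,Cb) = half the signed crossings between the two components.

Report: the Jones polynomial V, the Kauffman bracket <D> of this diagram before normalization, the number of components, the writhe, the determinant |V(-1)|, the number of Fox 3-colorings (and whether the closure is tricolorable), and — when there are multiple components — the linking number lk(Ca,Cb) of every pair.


V(t) = -t^-5 + t^-4 - t^-3 + 2t^-2 - t^-1 + 2 - t
bracket: A^-13 - 2A^-9 + A^-5 - 2A^-1 + A^3 - A^7 + A^11, w = -3
1 component, writhe -3, over 13 crossings
det 9, colorings 9 of 3^13 — tricolorable
observation: inverse pairs cancel, leaving σ1⁻¹ σ2⁻¹ σ3⁻¹ σ3⁻¹ σ1 σ2⁻¹ σ3 σ3 σ2⁻¹ σ3⁻¹ σ2


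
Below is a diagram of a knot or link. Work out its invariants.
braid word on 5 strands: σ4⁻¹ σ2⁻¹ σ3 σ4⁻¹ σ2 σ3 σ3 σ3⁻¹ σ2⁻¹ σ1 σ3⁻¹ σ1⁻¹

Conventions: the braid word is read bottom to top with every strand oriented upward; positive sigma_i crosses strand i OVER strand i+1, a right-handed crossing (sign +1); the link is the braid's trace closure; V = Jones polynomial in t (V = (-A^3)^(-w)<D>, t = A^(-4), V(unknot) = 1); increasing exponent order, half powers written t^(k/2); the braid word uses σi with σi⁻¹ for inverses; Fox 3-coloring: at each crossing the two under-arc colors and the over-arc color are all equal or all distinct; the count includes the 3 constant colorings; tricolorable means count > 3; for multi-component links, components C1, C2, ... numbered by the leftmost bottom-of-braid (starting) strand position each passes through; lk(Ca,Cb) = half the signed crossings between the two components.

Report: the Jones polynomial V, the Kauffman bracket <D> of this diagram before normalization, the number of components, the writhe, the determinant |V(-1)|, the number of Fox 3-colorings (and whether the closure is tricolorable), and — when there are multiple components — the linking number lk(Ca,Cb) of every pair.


V(t) = t^-1 + 2 + t
bracket: A^-10 + 2A^-6 + A^-2, w = -2
3 components, writhe -2, over 12 crossings
lk(C1,C2) = 0
linking number lk(C1,C3) = 0
lk(C2,C3): 0
det 0, colorings 27 of 3^13 — tricolorable
observation: every pair of the 3 components has lk = 0


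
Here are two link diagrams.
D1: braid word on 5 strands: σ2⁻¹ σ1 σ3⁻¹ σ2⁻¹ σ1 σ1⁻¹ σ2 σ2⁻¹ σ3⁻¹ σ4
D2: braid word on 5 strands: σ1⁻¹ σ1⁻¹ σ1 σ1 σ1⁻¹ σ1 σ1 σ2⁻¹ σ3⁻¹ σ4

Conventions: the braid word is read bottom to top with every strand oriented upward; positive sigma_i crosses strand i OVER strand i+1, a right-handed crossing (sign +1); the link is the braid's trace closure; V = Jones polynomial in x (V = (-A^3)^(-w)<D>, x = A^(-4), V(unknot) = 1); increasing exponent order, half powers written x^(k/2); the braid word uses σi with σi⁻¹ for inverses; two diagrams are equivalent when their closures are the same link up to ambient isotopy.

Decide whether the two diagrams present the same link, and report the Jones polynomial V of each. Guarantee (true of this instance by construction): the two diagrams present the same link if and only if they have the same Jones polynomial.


same link: no
V(D1) = -x^-4 + x^-3 + x^-1  [10 crossings, <D> = A^-2 + A^6 - A^10, w = -2]
D2 (bracket 1; 10 crossings at w = 0): V = 1
note: V(x) takes 2 values over 2 diagrams, fixing the grouping


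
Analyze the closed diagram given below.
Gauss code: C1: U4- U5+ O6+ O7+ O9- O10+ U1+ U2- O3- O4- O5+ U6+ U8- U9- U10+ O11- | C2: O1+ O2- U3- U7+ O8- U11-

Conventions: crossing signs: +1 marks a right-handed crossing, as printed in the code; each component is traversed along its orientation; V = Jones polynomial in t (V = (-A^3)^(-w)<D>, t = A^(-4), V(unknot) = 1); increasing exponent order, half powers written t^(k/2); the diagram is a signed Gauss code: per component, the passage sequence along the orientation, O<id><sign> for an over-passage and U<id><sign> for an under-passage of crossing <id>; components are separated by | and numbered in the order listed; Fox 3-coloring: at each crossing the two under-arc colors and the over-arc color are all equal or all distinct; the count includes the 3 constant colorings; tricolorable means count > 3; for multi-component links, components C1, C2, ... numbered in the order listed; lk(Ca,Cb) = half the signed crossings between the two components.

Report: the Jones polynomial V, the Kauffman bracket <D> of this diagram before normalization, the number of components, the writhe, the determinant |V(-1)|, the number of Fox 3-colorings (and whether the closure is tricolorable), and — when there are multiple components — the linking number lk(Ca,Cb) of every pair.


V(t) = -t^(-5/2) - t^(-1/2)
bracket: A^-1 + A^7, w = -1
2 components, writhe -1, over 11 crossings
lk(C1,C2) = -1
det 2, colorings 3 of 3^11 — not tricolorable
observation: span 2 respects span(V) <= c + mu - 1 = 12 for this 2-component diagram


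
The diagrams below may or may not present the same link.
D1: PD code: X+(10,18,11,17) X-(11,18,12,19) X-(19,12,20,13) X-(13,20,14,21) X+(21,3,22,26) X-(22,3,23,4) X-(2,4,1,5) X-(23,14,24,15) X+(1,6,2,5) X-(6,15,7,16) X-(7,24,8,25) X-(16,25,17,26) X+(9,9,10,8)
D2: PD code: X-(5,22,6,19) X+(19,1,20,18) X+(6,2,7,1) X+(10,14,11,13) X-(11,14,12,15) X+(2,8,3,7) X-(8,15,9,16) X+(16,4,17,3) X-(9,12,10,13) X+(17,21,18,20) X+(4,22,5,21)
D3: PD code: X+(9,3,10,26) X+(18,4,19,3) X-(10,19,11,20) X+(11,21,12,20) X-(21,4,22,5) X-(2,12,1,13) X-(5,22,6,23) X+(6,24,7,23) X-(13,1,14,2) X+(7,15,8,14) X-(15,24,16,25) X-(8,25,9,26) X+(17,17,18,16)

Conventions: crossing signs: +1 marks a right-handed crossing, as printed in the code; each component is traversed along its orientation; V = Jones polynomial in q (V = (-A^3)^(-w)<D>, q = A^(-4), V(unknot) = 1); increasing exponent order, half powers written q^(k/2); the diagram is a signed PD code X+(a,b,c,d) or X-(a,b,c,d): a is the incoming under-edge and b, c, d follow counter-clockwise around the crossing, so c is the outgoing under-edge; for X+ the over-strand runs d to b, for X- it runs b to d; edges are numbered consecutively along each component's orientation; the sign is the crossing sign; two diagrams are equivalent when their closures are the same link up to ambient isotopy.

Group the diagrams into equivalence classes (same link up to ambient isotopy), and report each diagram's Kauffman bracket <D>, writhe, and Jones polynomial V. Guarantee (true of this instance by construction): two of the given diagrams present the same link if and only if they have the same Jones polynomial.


classes: {D1} | {D2} | {D3}
V(D1) = q^(-15/2) - q^(-7/2) - q^(-5/2) - q^(-3/2)  [13 crossings, <D> = A^-9 + A^-5 + A^-1 - A^15, w = -5]
V(D2) = -q^(3/2) - 2q^(7/2) + q^(9/2) - q^(11/2) + q^(13/2)  (w +3, c 11, <D> = -A^-17 + A^-13 - A^-9 + 2A^-5 + A^3)
V(D3) = -q^(-5/2) - q^(-1/2)  (w -1, c 13, <D> = A^-1 + A^7)
insight: comparing 3 Jones polynomials yields 3 groups


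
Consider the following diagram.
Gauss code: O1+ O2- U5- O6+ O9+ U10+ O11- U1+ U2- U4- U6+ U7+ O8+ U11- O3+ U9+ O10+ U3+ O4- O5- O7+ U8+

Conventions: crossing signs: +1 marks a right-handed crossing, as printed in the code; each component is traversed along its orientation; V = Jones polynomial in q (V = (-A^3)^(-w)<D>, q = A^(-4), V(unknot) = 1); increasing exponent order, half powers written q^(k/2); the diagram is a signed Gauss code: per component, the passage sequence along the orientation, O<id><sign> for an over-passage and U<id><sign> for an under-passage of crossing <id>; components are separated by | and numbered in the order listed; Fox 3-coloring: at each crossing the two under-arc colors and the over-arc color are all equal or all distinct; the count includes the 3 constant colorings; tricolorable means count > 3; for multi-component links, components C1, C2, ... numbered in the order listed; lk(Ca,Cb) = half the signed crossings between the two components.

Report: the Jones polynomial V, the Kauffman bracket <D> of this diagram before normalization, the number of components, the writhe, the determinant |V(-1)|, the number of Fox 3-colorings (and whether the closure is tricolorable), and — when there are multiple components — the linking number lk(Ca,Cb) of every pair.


Jones polynomial: V(q) = q^-1 - 2 + 3q - 3q^2 + 4q^3 - 3q^4 + 2q^5 - q^6
<D> = A^-15 - 2A^-11 + 3A^-7 - 4A^-3 + 3A - 3A^5 + 2A^9 - A^13; writhe +3
components 1, writhe +3 (11 crossings)
3-colorings: 3 of 3^11, det 19 — not tricolorable
note: V spans 7 powers of q: at least 7 crossings in any diagram


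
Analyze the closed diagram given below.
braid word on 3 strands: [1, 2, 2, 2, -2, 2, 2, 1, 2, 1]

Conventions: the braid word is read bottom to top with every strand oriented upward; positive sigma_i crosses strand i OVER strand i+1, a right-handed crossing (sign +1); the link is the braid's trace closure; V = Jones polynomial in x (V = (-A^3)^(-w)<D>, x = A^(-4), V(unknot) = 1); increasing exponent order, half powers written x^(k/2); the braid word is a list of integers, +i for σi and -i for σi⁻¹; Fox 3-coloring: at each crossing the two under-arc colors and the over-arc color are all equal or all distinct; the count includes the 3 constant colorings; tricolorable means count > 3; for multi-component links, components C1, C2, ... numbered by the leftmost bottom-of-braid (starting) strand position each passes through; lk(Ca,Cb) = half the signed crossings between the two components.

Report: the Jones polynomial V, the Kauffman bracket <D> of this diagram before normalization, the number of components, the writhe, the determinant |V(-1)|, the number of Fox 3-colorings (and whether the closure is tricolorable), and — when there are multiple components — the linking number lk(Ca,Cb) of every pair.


V(x) = x^3 + x^5 - x^6 + x^7 - x^8 + x^9 - x^10
bracket: -A^-16 + A^-12 - A^-8 + A^-4 - 1 + A^4 + A^12, w = +8
1 component, writhe +8, over 10 crossings
det 7, colorings 3 of 3^10 — not tricolorable
observation: the span of V is 7, forcing >= 7 crossings in any diagram


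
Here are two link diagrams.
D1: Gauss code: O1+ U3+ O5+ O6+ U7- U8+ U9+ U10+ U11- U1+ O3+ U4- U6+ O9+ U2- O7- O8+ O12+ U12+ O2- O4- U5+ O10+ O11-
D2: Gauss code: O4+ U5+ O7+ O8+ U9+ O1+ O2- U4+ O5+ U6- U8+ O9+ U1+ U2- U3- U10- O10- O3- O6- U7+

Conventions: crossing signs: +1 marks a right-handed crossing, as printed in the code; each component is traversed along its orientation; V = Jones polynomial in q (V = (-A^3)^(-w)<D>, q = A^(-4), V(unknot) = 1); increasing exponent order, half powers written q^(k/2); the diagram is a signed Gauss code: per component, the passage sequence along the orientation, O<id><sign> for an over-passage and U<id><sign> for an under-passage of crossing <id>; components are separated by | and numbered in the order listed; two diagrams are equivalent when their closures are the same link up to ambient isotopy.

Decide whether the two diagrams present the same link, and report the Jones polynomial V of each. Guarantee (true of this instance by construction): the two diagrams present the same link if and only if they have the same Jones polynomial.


equivalent: yes
D1 (bracket -A^-12 + A^-8 - A^-4 + 2 - A^4 + A^8; 12 crossings at w = +4): V = q - q^2 + 2q^3 - q^4 + q^5 - q^6
V(D2) = q - q^2 + 2q^3 - q^4 + q^5 - q^6  [10 crossings, <D> = -A^-18 + A^-14 - A^-10 + 2A^-6 - A^-2 + A^2, w = +2]
observation: all 2 diagrams share one V(q), hence one class
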